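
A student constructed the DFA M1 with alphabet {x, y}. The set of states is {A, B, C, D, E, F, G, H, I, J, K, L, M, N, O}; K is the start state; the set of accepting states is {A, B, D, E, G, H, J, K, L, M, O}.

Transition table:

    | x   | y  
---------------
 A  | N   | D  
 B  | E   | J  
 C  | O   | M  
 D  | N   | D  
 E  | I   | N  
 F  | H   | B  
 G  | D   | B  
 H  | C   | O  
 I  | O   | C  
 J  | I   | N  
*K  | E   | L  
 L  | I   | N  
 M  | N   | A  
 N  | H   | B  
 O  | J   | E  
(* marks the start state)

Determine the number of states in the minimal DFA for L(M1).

Reachable states from the start: {A,B,C,D,E,H,I,J,K,L,M,N,O}. Unreachable: {F,G} — drop them.
Start with accepting vs non-accepting: {A,B,D,E,H,J,K,L,M,O} | {C,I,N}.
Refine {A,B,D,E,H,J,K,L,M,O} on symbol x: members go to different blocks, giving {A,D,E,H,J,L,M} and {B,K,O}.
On input y, block {A,D,E,H,J,L,M} splits into {A,D,M} and {E,J,L} and {H}.
Split {C,I,N} by δ(·,x) → {C,I} and {N}.
On input y, block {C,I} splits into {C} and {I}.
Stable partition: {A,D,M} | {C} | {B,K,O} | {E,J,L} | {H} | {N} | {I} — 7 equivalence classes.

7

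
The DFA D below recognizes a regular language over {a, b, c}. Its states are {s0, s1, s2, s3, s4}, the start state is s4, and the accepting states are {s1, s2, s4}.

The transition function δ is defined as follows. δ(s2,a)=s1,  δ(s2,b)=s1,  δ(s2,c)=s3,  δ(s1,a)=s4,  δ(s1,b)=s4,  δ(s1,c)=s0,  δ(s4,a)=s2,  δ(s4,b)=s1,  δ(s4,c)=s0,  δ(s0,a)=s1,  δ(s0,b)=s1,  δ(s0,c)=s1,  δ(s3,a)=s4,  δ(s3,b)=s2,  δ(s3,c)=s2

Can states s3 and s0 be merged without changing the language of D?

Yes

Every state is reachable, so we keep all 5.
Start with accepting vs non-accepting: {s1,s2,s4} | {s0,s3}.
Stable partition: {s1,s2,s4} | {s0,s3} — 2 equivalence classes.
s3 and s0 lie in the same block of the stable partition, so they are equivalent — no string distinguishes them.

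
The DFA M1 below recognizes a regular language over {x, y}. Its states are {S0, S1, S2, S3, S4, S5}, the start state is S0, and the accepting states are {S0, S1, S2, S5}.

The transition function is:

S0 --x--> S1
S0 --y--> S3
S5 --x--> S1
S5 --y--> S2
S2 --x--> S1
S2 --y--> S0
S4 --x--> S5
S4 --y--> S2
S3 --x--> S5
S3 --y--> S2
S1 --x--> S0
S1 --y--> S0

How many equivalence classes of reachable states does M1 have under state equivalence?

Reachable states from the start: {S0,S1,S2,S3,S5}. Unreachable: {S4} — drop them.
Start with accepting vs non-accepting: {S0,S1,S2,S5} | {S3}.
On input y, block {S0,S1,S2,S5} splits into {S1,S2,S5} and {S0}.
Refine {S1,S2,S5} on symbol x: members go to different blocks, giving {S2,S5} and {S1}.
On input y, block {S2,S5} splits into {S2} and {S5}.
The partition is now stable with 5 blocks: {S2} | {S3} | {S0} | {S1} | {S5}.

5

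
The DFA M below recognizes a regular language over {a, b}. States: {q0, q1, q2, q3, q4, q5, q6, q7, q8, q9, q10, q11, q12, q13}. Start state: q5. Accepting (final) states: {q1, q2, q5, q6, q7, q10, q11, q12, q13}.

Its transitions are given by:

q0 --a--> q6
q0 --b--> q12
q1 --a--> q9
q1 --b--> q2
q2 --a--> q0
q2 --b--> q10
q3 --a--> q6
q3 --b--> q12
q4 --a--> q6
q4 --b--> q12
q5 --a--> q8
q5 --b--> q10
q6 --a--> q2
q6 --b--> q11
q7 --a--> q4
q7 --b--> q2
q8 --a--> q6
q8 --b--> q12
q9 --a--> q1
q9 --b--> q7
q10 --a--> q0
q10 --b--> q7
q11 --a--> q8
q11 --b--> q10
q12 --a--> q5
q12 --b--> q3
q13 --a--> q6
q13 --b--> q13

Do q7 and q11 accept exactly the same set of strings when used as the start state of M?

Yes

States {q1,q9,q13} cannot be reached from the start state, so discard them.
P0 = {q2,q5,q6,q7,q10,q11,q12} | {q0,q3,q4,q8}.
Refine {q2,q5,q6,q7,q10,q11,q12} on symbol a: members go to different blocks, giving {q2,q5,q7,q10,q11} and {q6,q12}.
Split {q6,q12} by δ(·,b) → {q6} and {q12}.
Stable partition: {q2,q5,q7,q10,q11} | {q0,q3,q4,q8} | {q6} | {q12} — 4 equivalence classes.
q7 and q11 lie in the same block of the stable partition, so they are equivalent — no string distinguishes them.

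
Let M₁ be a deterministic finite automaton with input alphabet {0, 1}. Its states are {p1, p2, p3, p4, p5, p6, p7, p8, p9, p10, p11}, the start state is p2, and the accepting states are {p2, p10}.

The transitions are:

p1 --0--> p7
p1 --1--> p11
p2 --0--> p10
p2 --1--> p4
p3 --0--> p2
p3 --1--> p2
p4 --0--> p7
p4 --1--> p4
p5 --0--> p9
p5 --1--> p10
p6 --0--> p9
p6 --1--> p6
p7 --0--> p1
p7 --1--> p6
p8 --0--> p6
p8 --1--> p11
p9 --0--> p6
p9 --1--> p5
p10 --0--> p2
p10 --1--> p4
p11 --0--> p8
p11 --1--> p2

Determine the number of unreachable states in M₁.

BFS from p2 reaches {p1, p2, p4, p5, p6, p7, p8, p9, p10, p11}; the 1 state(s) p3 are never visited.

1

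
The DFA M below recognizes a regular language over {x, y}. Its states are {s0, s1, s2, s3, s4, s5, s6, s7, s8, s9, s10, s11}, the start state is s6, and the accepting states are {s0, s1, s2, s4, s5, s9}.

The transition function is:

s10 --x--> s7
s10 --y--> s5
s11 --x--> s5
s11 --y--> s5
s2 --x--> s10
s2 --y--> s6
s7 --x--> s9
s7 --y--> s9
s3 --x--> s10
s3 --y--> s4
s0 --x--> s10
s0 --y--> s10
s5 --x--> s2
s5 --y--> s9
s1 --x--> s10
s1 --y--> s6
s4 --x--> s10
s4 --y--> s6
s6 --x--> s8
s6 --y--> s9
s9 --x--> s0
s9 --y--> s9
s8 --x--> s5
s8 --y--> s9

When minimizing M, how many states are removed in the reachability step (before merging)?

4

Starting at s6 and following transitions, the reachable set is {s0, s2, s5, s6, s7, s8, s9, s10}. That leaves s1, s3, s4, s11 unreachable — 4 in total.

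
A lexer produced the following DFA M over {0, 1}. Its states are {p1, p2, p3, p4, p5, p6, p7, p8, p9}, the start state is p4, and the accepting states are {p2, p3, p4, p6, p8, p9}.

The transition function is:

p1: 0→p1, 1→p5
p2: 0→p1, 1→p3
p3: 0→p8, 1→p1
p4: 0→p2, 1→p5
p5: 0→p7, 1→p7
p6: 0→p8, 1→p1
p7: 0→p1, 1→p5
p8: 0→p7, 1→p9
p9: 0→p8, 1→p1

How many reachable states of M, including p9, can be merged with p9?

Reachable states from the start: {p1,p2,p3,p4,p5,p7,p8,p9}. Unreachable: {p6} — drop them.
P0 = {p2,p3,p4,p8,p9} | {p1,p5,p7}.
Split {p2,p3,p4,p8,p9} by δ(·,0) → {p3,p4,p9} and {p2,p8}.
Stable partition: {p3,p4,p9} | {p1,p5,p7} | {p2,p8} — 3 equivalence classes.
The equivalence class containing p9 is {p3,p4,p9}, of size 3.

3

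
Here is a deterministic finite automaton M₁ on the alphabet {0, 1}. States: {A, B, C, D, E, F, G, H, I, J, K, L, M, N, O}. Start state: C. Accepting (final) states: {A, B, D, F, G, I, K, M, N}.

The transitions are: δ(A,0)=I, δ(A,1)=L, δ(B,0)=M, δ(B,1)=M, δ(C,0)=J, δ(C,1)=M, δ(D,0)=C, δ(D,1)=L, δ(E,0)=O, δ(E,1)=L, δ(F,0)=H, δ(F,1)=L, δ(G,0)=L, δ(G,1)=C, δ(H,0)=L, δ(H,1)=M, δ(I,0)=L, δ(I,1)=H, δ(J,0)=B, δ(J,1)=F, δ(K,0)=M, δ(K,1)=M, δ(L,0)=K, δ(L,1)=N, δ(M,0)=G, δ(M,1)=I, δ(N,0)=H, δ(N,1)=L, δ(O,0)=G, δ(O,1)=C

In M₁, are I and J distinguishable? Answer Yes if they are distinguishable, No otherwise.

States {A,D,E,O} cannot be reached from the start state, so discard them.
Initial partition by acceptance: {B,F,G,I,K,M,N} | {C,H,J,L}.
Refine {B,F,G,I,K,M,N} on symbol 0: members go to different blocks, giving {F,G,I,N} and {B,K,M}.
Split {C,H,J,L} by δ(·,0) → {C,H} and {J,L}.
Split {F,G,I,N} by δ(·,0) → {F,N} and {G,I}.
Split {B,K,M} by δ(·,0) → {B,K} and {M}.
The partition is now stable with 6 blocks: {F,N} | {C,H} | {B,K} | {J,L} | {G,I} | {M}.
I and J end up in different blocks, so they are distinguishable. For instance, the string 'ε' is accepted from only I.

Yes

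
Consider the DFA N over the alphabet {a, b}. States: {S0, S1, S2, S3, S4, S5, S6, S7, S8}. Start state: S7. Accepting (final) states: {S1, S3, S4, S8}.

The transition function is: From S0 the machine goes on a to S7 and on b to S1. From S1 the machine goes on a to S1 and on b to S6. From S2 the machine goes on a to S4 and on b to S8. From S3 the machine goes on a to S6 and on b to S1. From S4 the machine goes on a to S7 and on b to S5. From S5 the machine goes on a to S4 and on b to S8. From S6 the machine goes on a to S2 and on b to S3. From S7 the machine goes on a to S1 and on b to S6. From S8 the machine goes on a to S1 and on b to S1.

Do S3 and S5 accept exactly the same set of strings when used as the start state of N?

Reachable states from the start: {S1,S2,S3,S4,S5,S6,S7,S8}. Unreachable: {S0} — drop them.
Start with accepting vs non-accepting: {S1,S3,S4,S8} | {S2,S5,S6,S7}.
On input a, block {S1,S3,S4,S8} splits into {S1,S8} and {S3,S4}.
Refine {S1,S8} on symbol b: members go to different blocks, giving {S1} and {S8}.
Refine {S2,S5,S6,S7} on symbol a: members go to different blocks, giving {S2,S5} and {S6} and {S7}.
Refine {S3,S4} on symbol a: members go to different blocks, giving {S3} and {S4}.
No further refinement is possible. Final partition (7 blocks): {S1} | {S2,S5} | {S3} | {S8} | {S6} | {S7} | {S4}.
S3 and S5 end up in different blocks, so they are distinguishable. For instance, the string 'ε' is accepted from only S3.

No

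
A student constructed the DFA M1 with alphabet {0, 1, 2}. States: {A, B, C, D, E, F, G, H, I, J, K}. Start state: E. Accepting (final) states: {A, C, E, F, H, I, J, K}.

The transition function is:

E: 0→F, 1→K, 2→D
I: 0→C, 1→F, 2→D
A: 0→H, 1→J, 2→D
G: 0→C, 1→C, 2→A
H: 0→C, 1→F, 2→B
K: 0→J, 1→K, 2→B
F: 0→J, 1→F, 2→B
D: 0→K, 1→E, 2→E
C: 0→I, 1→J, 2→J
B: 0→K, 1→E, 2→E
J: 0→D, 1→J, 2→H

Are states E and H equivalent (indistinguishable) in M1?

Reachable states from the start: {B,C,D,E,F,H,I,J,K}. Unreachable: {A,G} — drop them.
Initial partition by acceptance: {C,E,F,H,I,J,K} | {B,D}.
On input 0, block {C,E,F,H,I,J,K} splits into {C,E,F,H,I,K} and {J}.
Split {C,E,F,H,I,K} by δ(·,0) → {C,E,H,I} and {F,K}.
On input 0, block {C,E,H,I} splits into {C,H,I} and {E}.
Refine {C,H,I} on symbol 1: members go to different blocks, giving {H,I} and {C}.
No further refinement is possible. Final partition (6 blocks): {H,I} | {B,D} | {J} | {F,K} | {E} | {C}.
E and H end up in different blocks, so they are distinguishable. For instance, the string '02' is accepted from only H.

No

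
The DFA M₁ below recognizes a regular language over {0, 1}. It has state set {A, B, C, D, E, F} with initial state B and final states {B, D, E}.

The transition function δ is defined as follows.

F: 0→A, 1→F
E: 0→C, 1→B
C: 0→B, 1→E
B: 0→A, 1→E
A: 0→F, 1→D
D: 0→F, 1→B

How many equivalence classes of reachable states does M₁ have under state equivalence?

All states are reachable from the start state.
Start with accepting vs non-accepting: {B,D,E} | {A,C,F}.
On input 0, block {A,C,F} splits into {A,F} and {C}.
Refine {B,D,E} on symbol 0: members go to different blocks, giving {B,D} and {E}.
Split {B,D} by δ(·,1) → {B} and {D}.
Refine {A,F} on symbol 1: members go to different blocks, giving {A} and {F}.
No further refinement is possible. Final partition (6 blocks): {B} | {A} | {C} | {E} | {D} | {F}.

6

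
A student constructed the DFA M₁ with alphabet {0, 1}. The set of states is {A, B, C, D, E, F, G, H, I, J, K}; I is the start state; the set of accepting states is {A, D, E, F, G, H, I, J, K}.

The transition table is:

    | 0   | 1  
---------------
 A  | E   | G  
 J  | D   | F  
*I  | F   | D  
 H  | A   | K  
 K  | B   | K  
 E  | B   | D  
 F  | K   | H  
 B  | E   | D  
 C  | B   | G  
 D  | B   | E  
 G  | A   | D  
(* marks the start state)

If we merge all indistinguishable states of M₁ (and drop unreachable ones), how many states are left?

States {C,J} cannot be reached from the start state, so discard them.
P0 = {A,D,E,F,G,H,I,K} | {B}.
Refine {A,D,E,F,G,H,I,K} on symbol 0: members go to different blocks, giving {A,F,G,H,I} and {D,E,K}.
On input 0, block {A,F,G,H,I} splits into {G,H,I} and {A,F}.
No further refinement is possible. Final partition (4 blocks): {G,H,I} | {B} | {D,E,K} | {A,F}.

4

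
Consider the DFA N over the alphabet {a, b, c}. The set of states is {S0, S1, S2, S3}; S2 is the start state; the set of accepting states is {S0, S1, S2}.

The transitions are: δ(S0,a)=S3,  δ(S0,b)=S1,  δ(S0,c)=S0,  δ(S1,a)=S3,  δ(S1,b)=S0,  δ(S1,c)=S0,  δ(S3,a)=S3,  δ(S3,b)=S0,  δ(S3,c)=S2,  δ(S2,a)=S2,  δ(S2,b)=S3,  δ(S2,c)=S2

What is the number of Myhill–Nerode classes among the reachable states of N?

Every state is reachable, so we keep all 4.
Initial partition by acceptance: {S0,S1,S2} | {S3}.
Split {S0,S1,S2} by δ(·,a) → {S0,S1} and {S2}.
Stable partition: {S0,S1} | {S3} | {S2} — 3 equivalence classes.

3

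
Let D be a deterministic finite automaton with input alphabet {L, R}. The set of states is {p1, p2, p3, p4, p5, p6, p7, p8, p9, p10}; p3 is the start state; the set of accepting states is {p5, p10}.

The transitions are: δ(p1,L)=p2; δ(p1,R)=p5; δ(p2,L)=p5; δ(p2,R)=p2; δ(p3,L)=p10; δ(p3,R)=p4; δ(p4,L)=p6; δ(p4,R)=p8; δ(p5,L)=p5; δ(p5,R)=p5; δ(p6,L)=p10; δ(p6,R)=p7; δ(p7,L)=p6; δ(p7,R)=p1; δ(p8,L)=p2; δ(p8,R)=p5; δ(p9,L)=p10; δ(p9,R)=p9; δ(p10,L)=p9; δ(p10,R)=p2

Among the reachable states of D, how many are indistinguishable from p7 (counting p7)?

Start with accepting vs non-accepting: {p5,p10} | {p1,p2,p3,p4,p6,p7,p8,p9}.
Split {p5,p10} by δ(·,L) → {p5} and {p10}.
Split {p1,p2,p3,p4,p6,p7,p8,p9} by δ(·,L) → {p1,p4,p7,p8} and {p3,p6,p9} and {p2}.
Split {p1,p4,p7,p8} by δ(·,L) → {p1,p8} and {p4,p7}.
Split {p3,p6,p9} by δ(·,R) → {p3,p6} and {p9}.
The partition is now stable with 7 blocks: {p5} | {p1,p8} | {p10} | {p3,p6} | {p2} | {p4,p7} | {p9}.
State p7 belongs to the block {p4,p7}, which has 2 states.

2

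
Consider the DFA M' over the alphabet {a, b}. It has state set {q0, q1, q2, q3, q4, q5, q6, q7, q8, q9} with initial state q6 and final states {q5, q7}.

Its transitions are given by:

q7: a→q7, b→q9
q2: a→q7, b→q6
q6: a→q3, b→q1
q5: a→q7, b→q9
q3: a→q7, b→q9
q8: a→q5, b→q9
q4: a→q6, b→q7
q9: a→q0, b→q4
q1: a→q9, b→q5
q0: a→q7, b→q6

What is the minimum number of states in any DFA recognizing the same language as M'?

Reachable states from the start: {q0,q1,q3,q4,q5,q6,q7,q9}. Unreachable: {q2,q8} — drop them.
Initial partition by acceptance: {q5,q7} | {q0,q1,q3,q4,q6,q9}.
Split {q0,q1,q3,q4,q6,q9} by δ(·,a) → {q1,q4,q6,q9} and {q0,q3}.
On input a, block {q1,q4,q6,q9} splits into {q1,q4} and {q6,q9}.
The partition is now stable with 4 blocks: {q5,q7} | {q1,q4} | {q0,q3} | {q6,q9}.

4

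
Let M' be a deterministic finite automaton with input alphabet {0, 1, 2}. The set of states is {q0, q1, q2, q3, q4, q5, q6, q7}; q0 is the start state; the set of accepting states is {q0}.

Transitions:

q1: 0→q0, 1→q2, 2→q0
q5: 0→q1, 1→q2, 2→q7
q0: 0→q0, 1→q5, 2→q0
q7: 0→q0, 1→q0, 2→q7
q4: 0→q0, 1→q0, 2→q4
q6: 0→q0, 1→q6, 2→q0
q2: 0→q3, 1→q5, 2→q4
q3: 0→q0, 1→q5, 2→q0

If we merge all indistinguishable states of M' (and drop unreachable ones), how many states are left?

4

First remove the unreachable states {q6}; 7 states remain.
Start with accepting vs non-accepting: {q0} | {q1,q2,q3,q4,q5,q7}.
Refine {q1,q2,q3,q4,q5,q7} on symbol 0: members go to different blocks, giving {q1,q3,q4,q7} and {q2,q5}.
Split {q1,q3,q4,q7} by δ(·,1) → {q1,q3} and {q4,q7}.
No further refinement is possible. Final partition (4 blocks): {q0} | {q1,q3} | {q2,q5} | {q4,q7}.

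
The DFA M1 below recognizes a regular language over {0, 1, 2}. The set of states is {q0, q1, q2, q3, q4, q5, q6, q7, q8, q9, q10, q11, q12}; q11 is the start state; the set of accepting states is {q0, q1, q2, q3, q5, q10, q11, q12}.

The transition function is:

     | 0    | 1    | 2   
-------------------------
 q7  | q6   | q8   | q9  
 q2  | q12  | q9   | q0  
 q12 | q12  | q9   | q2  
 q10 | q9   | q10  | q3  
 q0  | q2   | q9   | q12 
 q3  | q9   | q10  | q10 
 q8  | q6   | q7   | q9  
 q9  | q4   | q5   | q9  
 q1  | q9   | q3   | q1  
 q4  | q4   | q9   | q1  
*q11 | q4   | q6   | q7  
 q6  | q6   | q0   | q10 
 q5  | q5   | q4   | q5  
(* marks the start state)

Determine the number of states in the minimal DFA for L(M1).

8

All states are reachable from the start state.
P0 = {q0,q1,q2,q3,q5,q10,q11,q12} | {q4,q6,q7,q8,q9}.
Split {q0,q1,q2,q3,q5,q10,q11,q12} by δ(·,0) → {q0,q2,q5,q12} and {q1,q3,q10,q11}.
On input 1, block {q4,q6,q7,q8,q9} splits into {q4,q7,q8} and {q6,q9}.
Refine {q0,q2,q5,q12} on symbol 1: members go to different blocks, giving {q0,q2,q12} and {q5}.
Split {q4,q7,q8} by δ(·,0) → {q7,q8} and {q4}.
Refine {q1,q3,q10,q11} on symbol 0: members go to different blocks, giving {q1,q3,q10} and {q11}.
Split {q6,q9} by δ(·,0) → {q6} and {q9}.
The partition is now stable with 8 blocks: {q0,q2,q12} | {q7,q8} | {q1,q3,q10} | {q6} | {q5} | {q4} | {q11} | {q9}.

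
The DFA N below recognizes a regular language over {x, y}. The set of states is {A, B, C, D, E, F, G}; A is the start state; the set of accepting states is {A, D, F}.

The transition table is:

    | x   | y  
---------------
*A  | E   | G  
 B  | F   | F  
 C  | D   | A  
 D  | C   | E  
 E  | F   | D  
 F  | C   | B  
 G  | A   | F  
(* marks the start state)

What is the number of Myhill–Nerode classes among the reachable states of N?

2

Every state is reachable, so we keep all 7.
Start with accepting vs non-accepting: {A,D,F} | {B,C,E,G}.
Stable partition: {A,D,F} | {B,C,E,G} — 2 equivalence classes.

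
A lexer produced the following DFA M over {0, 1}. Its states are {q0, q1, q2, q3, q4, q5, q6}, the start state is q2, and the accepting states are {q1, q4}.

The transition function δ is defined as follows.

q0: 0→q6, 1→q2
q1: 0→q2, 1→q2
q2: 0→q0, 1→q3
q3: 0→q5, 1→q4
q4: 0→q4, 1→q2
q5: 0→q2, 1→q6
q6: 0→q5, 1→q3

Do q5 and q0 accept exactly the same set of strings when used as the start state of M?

Yes

Reachable states from the start: {q0,q2,q3,q4,q5,q6}. Unreachable: {q1} — drop them.
Start with accepting vs non-accepting: {q4} | {q0,q2,q3,q5,q6}.
Refine {q0,q2,q3,q5,q6} on symbol 1: members go to different blocks, giving {q0,q2,q5,q6} and {q3}.
Refine {q0,q2,q5,q6} on symbol 1: members go to different blocks, giving {q0,q5} and {q2,q6}.
The partition is now stable with 4 blocks: {q4} | {q0,q5} | {q3} | {q2,q6}.
q5 and q0 lie in the same block of the stable partition, so they are equivalent — no string distinguishes them.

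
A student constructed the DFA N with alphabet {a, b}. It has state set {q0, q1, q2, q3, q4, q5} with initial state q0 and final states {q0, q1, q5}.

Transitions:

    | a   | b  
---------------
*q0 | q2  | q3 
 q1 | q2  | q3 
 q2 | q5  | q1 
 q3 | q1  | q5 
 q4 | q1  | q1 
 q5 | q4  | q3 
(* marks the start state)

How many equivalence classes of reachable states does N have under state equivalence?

2

All states are reachable from the start state.
Initial partition by acceptance: {q0,q1,q5} | {q2,q3,q4}.
No further refinement is possible. Final partition (2 blocks): {q0,q1,q5} | {q2,q3,q4}.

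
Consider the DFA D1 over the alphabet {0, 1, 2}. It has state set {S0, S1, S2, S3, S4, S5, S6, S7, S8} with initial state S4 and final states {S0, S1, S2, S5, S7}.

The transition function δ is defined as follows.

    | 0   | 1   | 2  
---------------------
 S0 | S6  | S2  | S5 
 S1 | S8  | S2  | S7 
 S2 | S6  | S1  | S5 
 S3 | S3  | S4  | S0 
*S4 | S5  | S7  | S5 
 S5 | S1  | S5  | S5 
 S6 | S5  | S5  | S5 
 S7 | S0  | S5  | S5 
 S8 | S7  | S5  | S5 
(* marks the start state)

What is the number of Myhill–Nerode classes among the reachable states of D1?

First remove the unreachable states {S3}; 8 states remain.
Initial partition by acceptance: {S0,S1,S2,S5,S7} | {S4,S6,S8}.
Refine {S0,S1,S2,S5,S7} on symbol 0: members go to different blocks, giving {S0,S1,S2} and {S5,S7}.
The partition is now stable with 3 blocks: {S0,S1,S2} | {S4,S6,S8} | {S5,S7}.

3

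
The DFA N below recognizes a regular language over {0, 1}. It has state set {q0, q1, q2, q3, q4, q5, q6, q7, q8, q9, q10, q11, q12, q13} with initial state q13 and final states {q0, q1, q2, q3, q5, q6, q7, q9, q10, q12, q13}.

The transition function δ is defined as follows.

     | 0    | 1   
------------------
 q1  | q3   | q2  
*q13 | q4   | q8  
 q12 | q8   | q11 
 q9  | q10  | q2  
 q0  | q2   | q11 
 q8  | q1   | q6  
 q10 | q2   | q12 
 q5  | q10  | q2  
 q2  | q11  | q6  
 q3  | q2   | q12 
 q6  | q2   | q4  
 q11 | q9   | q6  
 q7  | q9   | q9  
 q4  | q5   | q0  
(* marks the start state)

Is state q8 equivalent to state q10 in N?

First remove the unreachable states {q7}; 13 states remain.
P0 = {q0,q1,q2,q3,q5,q6,q9,q10,q12,q13} | {q4,q8,q11}.
Split {q0,q1,q2,q3,q5,q6,q9,q10,q12,q13} by δ(·,0) → {q0,q1,q3,q5,q6,q9,q10} and {q2,q12,q13}.
On input 0, block {q0,q1,q3,q5,q6,q9,q10} splits into {q0,q3,q6,q10} and {q1,q5,q9}.
Split {q0,q3,q6,q10} by δ(·,1) → {q0,q6} and {q3,q10}.
On input 1, block {q2,q12,q13} splits into {q12,q13} and {q2}.
No further refinement is possible. Final partition (6 blocks): {q0,q6} | {q4,q8,q11} | {q12,q13} | {q1,q5,q9} | {q3,q10} | {q2}.
q8 and q10 end up in different blocks, so they are distinguishable. For instance, the string 'ε' is accepted from only q10.

No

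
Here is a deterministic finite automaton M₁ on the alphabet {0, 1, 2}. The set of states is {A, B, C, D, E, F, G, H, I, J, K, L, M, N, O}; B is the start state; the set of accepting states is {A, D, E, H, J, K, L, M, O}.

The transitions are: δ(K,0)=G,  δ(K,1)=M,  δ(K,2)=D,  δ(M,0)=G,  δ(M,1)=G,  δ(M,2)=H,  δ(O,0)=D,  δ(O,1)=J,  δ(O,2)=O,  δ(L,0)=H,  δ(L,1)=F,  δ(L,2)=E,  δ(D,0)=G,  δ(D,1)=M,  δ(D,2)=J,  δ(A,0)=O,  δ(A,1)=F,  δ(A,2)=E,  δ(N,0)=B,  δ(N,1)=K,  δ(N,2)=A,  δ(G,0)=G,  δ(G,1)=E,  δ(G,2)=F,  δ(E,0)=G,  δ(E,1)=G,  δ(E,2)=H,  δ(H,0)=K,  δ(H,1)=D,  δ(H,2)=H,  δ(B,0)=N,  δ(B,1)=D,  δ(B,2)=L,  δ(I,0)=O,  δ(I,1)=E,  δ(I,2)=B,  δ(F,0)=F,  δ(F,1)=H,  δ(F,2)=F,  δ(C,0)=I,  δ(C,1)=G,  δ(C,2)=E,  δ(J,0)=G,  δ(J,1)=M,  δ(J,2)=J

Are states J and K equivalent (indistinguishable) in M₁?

Yes

First remove the unreachable states {C,I}; 13 states remain.
Start with accepting vs non-accepting: {A,D,E,H,J,K,L,M,O} | {B,F,G,N}.
On input 0, block {A,D,E,H,J,K,L,M,O} splits into {D,E,J,K,M} and {A,H,L,O}.
On input 1, block {D,E,J,K,M} splits into {D,J,K} and {E,M}.
Refine {B,F,G,N} on symbol 1: members go to different blocks, giving {B,N} and {F} and {G}.
On input 0, block {A,H,L,O} splits into {A,L} and {H,O}.
Stable partition: {D,J,K} | {B,N} | {A,L} | {E,M} | {F} | {G} | {H,O} — 7 equivalence classes.
J and K lie in the same block of the stable partition, so they are equivalent — no string distinguishes them.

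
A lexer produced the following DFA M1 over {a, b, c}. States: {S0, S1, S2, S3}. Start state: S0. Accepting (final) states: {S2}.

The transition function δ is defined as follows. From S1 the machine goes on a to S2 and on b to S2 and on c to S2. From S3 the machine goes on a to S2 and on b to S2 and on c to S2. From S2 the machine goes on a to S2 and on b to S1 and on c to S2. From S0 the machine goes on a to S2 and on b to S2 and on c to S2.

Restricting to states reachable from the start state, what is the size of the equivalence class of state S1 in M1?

First remove the unreachable states {S3}; 3 states remain.
Start with accepting vs non-accepting: {S2} | {S0,S1}.
No further refinement is possible. Final partition (2 blocks): {S2} | {S0,S1}.
The equivalence class containing S1 is {S0,S1}, of size 2.

2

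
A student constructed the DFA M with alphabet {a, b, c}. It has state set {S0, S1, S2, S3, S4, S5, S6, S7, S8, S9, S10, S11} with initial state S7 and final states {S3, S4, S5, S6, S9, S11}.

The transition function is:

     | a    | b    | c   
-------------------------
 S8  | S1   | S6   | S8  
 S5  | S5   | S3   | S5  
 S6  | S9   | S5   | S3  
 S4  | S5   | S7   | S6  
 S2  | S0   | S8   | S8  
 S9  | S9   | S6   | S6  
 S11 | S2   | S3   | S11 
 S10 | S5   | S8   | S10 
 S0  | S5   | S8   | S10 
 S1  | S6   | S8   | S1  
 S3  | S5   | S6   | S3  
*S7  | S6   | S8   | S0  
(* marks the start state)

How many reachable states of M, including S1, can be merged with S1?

First remove the unreachable states {S2,S4,S11}; 9 states remain.
Start with accepting vs non-accepting: {S3,S5,S6,S9} | {S0,S1,S7,S8,S10}.
Refine {S0,S1,S7,S8,S10} on symbol a: members go to different blocks, giving {S0,S1,S7,S10} and {S8}.
The partition is now stable with 3 blocks: {S3,S5,S6,S9} | {S0,S1,S7,S10} | {S8}.
The equivalence class containing S1 is {S0,S1,S7,S10}, of size 4.

4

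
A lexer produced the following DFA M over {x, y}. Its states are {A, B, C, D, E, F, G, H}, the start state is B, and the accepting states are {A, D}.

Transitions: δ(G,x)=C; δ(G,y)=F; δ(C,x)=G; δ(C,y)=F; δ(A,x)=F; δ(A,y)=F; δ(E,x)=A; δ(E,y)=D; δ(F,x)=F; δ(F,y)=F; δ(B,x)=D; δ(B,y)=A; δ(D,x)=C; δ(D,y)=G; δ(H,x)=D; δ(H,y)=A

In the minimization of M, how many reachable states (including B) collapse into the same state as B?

1

States {E,H} cannot be reached from the start state, so discard them.
Initial partition by acceptance: {A,D} | {B,C,F,G}.
Refine {B,C,F,G} on symbol x: members go to different blocks, giving {C,F,G} and {B}.
Stable partition: {A,D} | {C,F,G} | {B} — 3 equivalence classes.
The equivalence class containing B is {B}, of size 1.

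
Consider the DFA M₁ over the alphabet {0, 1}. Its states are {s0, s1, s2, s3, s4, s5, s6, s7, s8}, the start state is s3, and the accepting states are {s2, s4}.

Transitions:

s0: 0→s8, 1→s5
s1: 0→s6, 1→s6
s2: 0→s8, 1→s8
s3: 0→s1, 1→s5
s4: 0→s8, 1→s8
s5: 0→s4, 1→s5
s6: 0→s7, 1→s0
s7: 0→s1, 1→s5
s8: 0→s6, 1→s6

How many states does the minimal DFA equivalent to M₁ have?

First remove the unreachable states {s2}; 8 states remain.
Initial partition by acceptance: {s4} | {s0,s1,s3,s5,s6,s7,s8}.
Split {s0,s1,s3,s5,s6,s7,s8} by δ(·,0) → {s0,s1,s3,s6,s7,s8} and {s5}.
Split {s0,s1,s3,s6,s7,s8} by δ(·,1) → {s0,s3,s7} and {s1,s6,s8}.
On input 0, block {s1,s6,s8} splits into {s1,s8} and {s6}.
The partition is now stable with 5 blocks: {s4} | {s0,s3,s7} | {s5} | {s1,s8} | {s6}.

5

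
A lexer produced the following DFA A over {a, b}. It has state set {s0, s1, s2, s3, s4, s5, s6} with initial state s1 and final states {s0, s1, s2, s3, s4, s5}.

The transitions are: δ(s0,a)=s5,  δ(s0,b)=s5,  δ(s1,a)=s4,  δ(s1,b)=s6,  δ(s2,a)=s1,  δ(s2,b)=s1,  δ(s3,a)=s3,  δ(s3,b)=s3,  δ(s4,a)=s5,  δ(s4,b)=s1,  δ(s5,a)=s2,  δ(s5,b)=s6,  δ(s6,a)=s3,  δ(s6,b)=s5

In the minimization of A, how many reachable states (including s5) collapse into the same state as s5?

States {s0} cannot be reached from the start state, so discard them.
P0 = {s1,s2,s3,s4,s5} | {s6}.
Refine {s1,s2,s3,s4,s5} on symbol b: members go to different blocks, giving {s2,s3,s4} and {s1,s5}.
Split {s2,s3,s4} by δ(·,a) → {s2,s4} and {s3}.
The partition is now stable with 4 blocks: {s2,s4} | {s6} | {s1,s5} | {s3}.
State s5 belongs to the block {s1,s5}, which has 2 states.

2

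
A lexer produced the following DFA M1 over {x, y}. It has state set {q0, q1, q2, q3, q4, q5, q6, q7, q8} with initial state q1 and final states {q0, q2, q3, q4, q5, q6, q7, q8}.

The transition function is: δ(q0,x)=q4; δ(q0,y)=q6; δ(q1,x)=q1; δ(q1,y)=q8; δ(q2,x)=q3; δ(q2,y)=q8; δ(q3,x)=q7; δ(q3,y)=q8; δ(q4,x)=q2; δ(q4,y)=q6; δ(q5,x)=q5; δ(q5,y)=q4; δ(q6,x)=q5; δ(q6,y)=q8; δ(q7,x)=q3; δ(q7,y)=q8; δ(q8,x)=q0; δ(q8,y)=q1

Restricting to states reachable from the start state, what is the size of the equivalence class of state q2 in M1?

P0 = {q0,q2,q3,q4,q5,q6,q7,q8} | {q1}.
On input y, block {q0,q2,q3,q4,q5,q6,q7,q8} splits into {q0,q2,q3,q4,q5,q6,q7} and {q8}.
Refine {q0,q2,q3,q4,q5,q6,q7} on symbol y: members go to different blocks, giving {q2,q3,q6,q7} and {q0,q4,q5}.
Split {q2,q3,q6,q7} by δ(·,x) → {q2,q3,q7} and {q6}.
On input x, block {q0,q4,q5} splits into {q0,q5} and {q4}.
Refine {q0,q5} on symbol x: members go to different blocks, giving {q0} and {q5}.
Stable partition: {q2,q3,q7} | {q1} | {q8} | {q0} | {q6} | {q4} | {q5} — 7 equivalence classes.
The equivalence class containing q2 is {q2,q3,q7}, of size 3.

3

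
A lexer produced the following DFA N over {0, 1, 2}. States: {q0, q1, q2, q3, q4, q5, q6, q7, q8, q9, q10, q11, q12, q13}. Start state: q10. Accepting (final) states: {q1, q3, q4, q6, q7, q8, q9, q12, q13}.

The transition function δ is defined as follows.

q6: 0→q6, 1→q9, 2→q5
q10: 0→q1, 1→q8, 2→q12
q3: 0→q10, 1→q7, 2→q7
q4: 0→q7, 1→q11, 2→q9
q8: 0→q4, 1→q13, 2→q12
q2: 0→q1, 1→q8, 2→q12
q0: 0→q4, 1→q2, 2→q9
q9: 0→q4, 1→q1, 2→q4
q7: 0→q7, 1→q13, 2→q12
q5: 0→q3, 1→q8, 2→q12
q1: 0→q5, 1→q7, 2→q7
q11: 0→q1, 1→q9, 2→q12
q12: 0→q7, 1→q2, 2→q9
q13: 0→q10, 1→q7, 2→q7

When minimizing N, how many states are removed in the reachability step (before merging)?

BFS from q10 reaches {q1, q2, q3, q4, q5, q7, q8, q9, q10, q11, q12, q13}; the 2 state(s) q0, q6 are never visited.

2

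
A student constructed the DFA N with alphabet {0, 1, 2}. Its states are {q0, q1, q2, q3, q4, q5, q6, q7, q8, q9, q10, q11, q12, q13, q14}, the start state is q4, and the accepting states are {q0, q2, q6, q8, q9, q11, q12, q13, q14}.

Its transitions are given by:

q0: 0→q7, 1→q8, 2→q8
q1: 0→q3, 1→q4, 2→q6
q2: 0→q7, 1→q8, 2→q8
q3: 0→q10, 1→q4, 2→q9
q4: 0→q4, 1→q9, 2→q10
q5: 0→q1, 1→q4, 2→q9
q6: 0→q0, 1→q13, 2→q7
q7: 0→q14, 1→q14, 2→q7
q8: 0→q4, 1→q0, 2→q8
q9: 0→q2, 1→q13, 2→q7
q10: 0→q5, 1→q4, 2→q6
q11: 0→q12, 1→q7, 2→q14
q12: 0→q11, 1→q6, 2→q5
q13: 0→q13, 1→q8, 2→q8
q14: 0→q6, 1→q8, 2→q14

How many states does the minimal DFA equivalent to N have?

8

States {q11,q12} cannot be reached from the start state, so discard them.
Start with accepting vs non-accepting: {q0,q2,q6,q8,q9,q13,q14} | {q1,q3,q4,q5,q7,q10}.
On input 0, block {q0,q2,q6,q8,q9,q13,q14} splits into {q6,q9,q13,q14} and {q0,q2,q8}.
Split {q6,q9,q13,q14} by δ(·,0) → {q6,q9} and {q13,q14}.
Refine {q1,q3,q4,q5,q7,q10} on symbol 0: members go to different blocks, giving {q1,q3,q4,q5,q10} and {q7}.
Split {q1,q3,q4,q5,q10} by δ(·,1) → {q1,q3,q5,q10} and {q4}.
On input 0, block {q0,q2,q8} splits into {q0,q2} and {q8}.
Split {q13,q14} by δ(·,0) → {q13} and {q14}.
Stable partition: {q6,q9} | {q1,q3,q5,q10} | {q0,q2} | {q13} | {q7} | {q4} | {q8} | {q14} — 8 equivalence classes.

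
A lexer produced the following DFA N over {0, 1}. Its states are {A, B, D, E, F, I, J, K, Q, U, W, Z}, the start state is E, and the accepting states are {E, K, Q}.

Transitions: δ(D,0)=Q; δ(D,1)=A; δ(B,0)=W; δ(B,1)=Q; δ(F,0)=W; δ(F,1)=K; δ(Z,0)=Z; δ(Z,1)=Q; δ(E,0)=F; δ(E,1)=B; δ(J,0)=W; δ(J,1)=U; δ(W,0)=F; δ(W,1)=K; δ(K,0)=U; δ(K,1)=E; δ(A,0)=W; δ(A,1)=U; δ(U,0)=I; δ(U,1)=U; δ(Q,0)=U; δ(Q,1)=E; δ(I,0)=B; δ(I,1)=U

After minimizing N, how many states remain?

5

States {A,D,J,Z} cannot be reached from the start state, so discard them.
P0 = {E,K,Q} | {B,F,I,U,W}.
Refine {E,K,Q} on symbol 1: members go to different blocks, giving {K,Q} and {E}.
On input 1, block {B,F,I,U,W} splits into {B,F,W} and {I,U}.
Split {I,U} by δ(·,0) → {I} and {U}.
Stable partition: {K,Q} | {B,F,W} | {E} | {I} | {U} — 5 equivalence classes.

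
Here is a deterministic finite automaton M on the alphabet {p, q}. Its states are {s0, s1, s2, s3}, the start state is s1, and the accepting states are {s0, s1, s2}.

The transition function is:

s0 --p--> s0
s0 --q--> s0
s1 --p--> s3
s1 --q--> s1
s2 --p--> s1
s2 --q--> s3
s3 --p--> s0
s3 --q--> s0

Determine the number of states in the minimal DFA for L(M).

States {s2} cannot be reached from the start state, so discard them.
P0 = {s0,s1} | {s3}.
Refine {s0,s1} on symbol p: members go to different blocks, giving {s0} and {s1}.
The partition is now stable with 3 blocks: {s0} | {s3} | {s1}.

3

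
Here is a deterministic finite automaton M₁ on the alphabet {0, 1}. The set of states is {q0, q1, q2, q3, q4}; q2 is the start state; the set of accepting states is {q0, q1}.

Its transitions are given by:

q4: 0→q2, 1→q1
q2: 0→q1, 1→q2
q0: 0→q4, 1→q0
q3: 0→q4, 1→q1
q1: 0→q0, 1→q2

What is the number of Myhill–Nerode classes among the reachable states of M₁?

States {q3} cannot be reached from the start state, so discard them.
P0 = {q0,q1} | {q2,q4}.
Refine {q0,q1} on symbol 0: members go to different blocks, giving {q0} and {q1}.
Refine {q2,q4} on symbol 0: members go to different blocks, giving {q2} and {q4}.
Stable partition: {q0} | {q2} | {q1} | {q4} — 4 equivalence classes.

4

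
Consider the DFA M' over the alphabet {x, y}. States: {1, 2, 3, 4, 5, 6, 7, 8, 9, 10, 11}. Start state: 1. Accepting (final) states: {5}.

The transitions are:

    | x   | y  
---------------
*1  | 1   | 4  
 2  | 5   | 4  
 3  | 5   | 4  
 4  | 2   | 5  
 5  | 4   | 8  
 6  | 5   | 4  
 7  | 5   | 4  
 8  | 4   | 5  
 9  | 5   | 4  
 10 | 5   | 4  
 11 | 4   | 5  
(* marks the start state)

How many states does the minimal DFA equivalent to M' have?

5

States {3,6,7,9,10,11} cannot be reached from the start state, so discard them.
Initial partition by acceptance: {5} | {1,2,4,8}.
On input x, block {1,2,4,8} splits into {1,4,8} and {2}.
Split {1,4,8} by δ(·,x) → {1,8} and {4}.
Split {1,8} by δ(·,x) → {1} and {8}.
No further refinement is possible. Final partition (5 blocks): {5} | {1} | {2} | {4} | {8}.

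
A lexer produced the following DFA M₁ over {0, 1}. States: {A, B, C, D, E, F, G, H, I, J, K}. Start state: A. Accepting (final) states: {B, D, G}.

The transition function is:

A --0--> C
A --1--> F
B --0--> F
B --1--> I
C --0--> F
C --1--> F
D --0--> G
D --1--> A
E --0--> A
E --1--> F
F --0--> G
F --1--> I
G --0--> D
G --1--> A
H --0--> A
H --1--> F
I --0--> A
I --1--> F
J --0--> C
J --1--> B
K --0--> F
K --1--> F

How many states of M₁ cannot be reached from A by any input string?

No path from A leads to B, E, H, J, K; the other 6 states are all reachable.

5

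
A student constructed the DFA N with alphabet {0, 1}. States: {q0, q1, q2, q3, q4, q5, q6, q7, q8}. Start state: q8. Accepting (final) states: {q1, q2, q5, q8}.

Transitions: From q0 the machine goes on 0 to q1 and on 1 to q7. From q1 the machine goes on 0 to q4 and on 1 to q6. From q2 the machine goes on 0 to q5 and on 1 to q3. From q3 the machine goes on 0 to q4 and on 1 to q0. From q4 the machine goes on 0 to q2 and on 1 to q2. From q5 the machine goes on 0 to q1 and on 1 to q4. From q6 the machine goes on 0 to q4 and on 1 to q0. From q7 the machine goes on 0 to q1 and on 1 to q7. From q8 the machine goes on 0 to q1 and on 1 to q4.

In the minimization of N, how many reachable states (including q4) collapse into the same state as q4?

1

Every state is reachable, so we keep all 9.
Start with accepting vs non-accepting: {q1,q2,q5,q8} | {q0,q3,q4,q6,q7}.
On input 0, block {q1,q2,q5,q8} splits into {q2,q5,q8} and {q1}.
On input 0, block {q2,q5,q8} splits into {q5,q8} and {q2}.
Refine {q0,q3,q4,q6,q7} on symbol 0: members go to different blocks, giving {q0,q7} and {q3,q6} and {q4}.
The partition is now stable with 6 blocks: {q5,q8} | {q0,q7} | {q1} | {q2} | {q3,q6} | {q4}.
The equivalence class containing q4 is {q4}, of size 1.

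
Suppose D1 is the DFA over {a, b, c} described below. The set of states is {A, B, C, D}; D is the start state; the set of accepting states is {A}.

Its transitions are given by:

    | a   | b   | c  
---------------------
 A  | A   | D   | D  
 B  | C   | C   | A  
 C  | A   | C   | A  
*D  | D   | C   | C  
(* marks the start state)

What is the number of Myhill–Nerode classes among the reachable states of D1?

States {B} cannot be reached from the start state, so discard them.
Initial partition by acceptance: {A} | {C,D}.
Split {C,D} by δ(·,a) → {C} and {D}.
The partition is now stable with 3 blocks: {A} | {C} | {D}.

3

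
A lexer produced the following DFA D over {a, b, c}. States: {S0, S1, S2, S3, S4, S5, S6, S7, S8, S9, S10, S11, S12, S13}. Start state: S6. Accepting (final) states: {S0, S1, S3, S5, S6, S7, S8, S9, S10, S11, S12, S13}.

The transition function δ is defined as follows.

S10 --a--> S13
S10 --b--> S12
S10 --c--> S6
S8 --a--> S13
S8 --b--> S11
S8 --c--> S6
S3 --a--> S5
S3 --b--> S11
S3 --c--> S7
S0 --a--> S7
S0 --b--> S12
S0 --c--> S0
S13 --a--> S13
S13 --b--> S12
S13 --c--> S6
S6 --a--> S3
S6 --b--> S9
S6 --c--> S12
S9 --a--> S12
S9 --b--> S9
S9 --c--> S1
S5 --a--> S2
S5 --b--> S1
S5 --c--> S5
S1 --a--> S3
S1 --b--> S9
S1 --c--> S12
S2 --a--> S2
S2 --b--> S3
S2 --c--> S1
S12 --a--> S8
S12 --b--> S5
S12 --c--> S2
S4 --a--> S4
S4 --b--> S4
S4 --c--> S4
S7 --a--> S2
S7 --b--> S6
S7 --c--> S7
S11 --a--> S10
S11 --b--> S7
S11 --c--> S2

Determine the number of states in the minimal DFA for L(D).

States {S0,S4} cannot be reached from the start state, so discard them.
P0 = {S1,S3,S5,S6,S7,S8,S9,S10,S11,S12,S13} | {S2}.
On input a, block {S1,S3,S5,S6,S7,S8,S9,S10,S11,S12,S13} splits into {S1,S3,S6,S8,S9,S10,S11,S12,S13} and {S5,S7}.
Refine {S1,S3,S6,S8,S9,S10,S11,S12,S13} on symbol a: members go to different blocks, giving {S1,S6,S8,S9,S10,S11,S12,S13} and {S3}.
On input a, block {S1,S6,S8,S9,S10,S11,S12,S13} splits into {S8,S9,S10,S11,S12,S13} and {S1,S6}.
Refine {S8,S9,S10,S11,S12,S13} on symbol b: members go to different blocks, giving {S8,S9,S10,S13} and {S11,S12}.
Split {S8,S9,S10,S13} by δ(·,a) → {S8,S10,S13} and {S9}.
The partition is now stable with 7 blocks: {S8,S10,S13} | {S2} | {S5,S7} | {S3} | {S1,S6} | {S11,S12} | {S9}.

7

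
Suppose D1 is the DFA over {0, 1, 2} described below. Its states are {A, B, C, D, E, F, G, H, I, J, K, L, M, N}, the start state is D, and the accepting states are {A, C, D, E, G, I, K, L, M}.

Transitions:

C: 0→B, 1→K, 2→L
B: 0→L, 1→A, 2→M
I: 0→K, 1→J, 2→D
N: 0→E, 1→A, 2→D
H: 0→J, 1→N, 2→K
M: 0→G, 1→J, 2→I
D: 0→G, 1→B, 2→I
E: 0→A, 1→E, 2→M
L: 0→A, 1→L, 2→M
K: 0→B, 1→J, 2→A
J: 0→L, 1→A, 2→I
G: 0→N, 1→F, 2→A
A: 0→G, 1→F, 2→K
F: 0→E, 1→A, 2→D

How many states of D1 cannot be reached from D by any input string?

2

Starting at D and following transitions, the reachable set is {A, B, D, E, F, G, I, J, K, L, M, N}. That leaves C, H unreachable — 2 in total.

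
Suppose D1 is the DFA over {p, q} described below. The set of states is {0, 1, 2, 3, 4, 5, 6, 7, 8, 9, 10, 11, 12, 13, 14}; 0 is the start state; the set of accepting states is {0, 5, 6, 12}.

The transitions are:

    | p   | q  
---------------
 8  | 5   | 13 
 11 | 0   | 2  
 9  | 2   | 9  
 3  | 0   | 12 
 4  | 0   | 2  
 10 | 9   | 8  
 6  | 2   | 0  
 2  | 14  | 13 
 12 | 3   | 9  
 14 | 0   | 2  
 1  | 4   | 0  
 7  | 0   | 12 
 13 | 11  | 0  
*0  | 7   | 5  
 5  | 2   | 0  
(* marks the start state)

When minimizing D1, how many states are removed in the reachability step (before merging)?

BFS from 0 reaches {0, 2, 3, 5, 7, 9, 11, 12, 13, 14}; the 5 state(s) 1, 4, 6, 8, 10 are never visited.

5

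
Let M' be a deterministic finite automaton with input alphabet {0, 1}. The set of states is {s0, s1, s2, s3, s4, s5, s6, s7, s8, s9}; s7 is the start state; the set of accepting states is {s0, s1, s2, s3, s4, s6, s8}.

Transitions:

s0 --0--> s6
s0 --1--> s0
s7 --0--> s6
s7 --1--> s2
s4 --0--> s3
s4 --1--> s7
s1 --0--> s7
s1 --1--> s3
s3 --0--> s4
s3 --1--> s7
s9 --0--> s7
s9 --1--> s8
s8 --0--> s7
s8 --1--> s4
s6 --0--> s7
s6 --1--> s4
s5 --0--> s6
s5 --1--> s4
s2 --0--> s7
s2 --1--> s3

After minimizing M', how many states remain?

First remove the unreachable states {s0,s1,s5,s8,s9}; 5 states remain.
Initial partition by acceptance: {s2,s3,s4,s6} | {s7}.
Split {s2,s3,s4,s6} by δ(·,0) → {s2,s6} and {s3,s4}.
The partition is now stable with 3 blocks: {s2,s6} | {s7} | {s3,s4}.

3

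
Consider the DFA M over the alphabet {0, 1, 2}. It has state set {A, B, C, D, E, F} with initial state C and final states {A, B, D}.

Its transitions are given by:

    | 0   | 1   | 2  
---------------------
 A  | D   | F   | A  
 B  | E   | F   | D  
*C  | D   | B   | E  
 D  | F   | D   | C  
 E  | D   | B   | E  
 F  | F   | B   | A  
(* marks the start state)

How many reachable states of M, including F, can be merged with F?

All states are reachable from the start state.
Start with accepting vs non-accepting: {A,B,D} | {C,E,F}.
On input 0, block {A,B,D} splits into {B,D} and {A}.
Refine {B,D} on symbol 1: members go to different blocks, giving {B} and {D}.
Split {C,E,F} by δ(·,0) → {C,E} and {F}.
Stable partition: {B} | {C,E} | {A} | {D} | {F} — 5 equivalence classes.
The equivalence class containing F is {F}, of size 1.

1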